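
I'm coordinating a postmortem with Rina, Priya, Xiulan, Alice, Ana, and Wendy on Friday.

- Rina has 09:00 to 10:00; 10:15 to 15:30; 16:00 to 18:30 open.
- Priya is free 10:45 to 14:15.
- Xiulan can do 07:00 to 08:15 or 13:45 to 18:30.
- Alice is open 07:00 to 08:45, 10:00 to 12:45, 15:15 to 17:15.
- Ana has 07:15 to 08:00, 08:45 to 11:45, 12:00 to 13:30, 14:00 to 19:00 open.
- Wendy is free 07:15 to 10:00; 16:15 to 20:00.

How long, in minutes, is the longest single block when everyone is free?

0

Rina ∩ Priya: 10:45-14:15.
Rina ∩ Priya ∩ Xiulan: 13:45-14:15.
Rina ∩ Priya ∩ Xiulan ∩ Alice: ∅.
Rina ∩ Priya ∩ Xiulan ∩ Alice ∩ Ana: ∅.
Rina ∩ Priya ∩ Xiulan ∩ Alice ∩ Ana ∩ Wendy: ∅.
There is no time when everyone is free.
No common window exists, so the longest block is 0 minutes.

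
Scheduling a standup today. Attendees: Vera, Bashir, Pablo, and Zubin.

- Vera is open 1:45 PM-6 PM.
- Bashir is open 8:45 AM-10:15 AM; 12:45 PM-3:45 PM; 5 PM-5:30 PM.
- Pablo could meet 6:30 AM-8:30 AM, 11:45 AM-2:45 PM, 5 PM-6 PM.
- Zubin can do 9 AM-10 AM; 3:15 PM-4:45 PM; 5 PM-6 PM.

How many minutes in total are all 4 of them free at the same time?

Vera ∩ Bashir: 13:45-15:45, 17:00-17:30.
Vera ∩ Bashir ∩ Pablo: 13:45-14:45, 17:00-17:30.
Vera ∩ Bashir ∩ Pablo ∩ Zubin: 17:00-17:30.
So the common availability across everyone is 17:00-17:30.
That's a single block of 30 minutes.

30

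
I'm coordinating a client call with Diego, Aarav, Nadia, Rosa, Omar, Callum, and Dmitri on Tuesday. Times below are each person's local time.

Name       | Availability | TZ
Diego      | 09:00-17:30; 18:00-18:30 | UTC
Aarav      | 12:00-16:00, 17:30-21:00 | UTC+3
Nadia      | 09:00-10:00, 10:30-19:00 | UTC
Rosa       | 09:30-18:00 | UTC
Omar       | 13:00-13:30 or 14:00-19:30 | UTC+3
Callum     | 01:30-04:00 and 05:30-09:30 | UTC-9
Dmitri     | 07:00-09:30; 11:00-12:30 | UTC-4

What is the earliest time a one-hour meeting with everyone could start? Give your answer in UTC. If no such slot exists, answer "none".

11:00

Diego in UTC: 09:00-17:30, 18:00-18:30.
Aarav in UTC: 09:00-13:00, 14:30-18:00 (subtract 3h to convert from UTC+3).
Nadia in UTC: 09:00-10:00, 10:30-19:00.
Rosa in UTC: 09:30-18:00.
Omar in UTC: 10:00-10:30, 11:00-16:30 (subtract 3h to convert from UTC+3).
Callum in UTC: 10:30-13:00, 14:30-18:30 (add 9h to convert from UTC-9).
Dmitri in UTC: 11:00-13:30, 15:00-16:30 (add 4h to convert from UTC-4).
Diego ∩ Aarav: 09:00-13:00, 14:30-17:30.
Diego ∩ Aarav ∩ Nadia: 09:00-10:00, 10:30-13:00, 14:30-17:30.
Diego ∩ Aarav ∩ Nadia ∩ Rosa: 09:30-10:00, 10:30-13:00, 14:30-17:30.
Diego ∩ Aarav ∩ Nadia ∩ Rosa ∩ Omar: 11:00-13:00, 14:30-16:30.
Diego ∩ Aarav ∩ Nadia ∩ Rosa ∩ Omar ∩ Callum: 11:00-13:00, 14:30-16:30.
Diego ∩ Aarav ∩ Nadia ∩ Rosa ∩ Omar ∩ Callum ∩ Dmitri: 11:00-13:00, 15:00-16:30.
The first common window of at least 60 minutes is 11:00-13:00, so the earliest start is 11:00.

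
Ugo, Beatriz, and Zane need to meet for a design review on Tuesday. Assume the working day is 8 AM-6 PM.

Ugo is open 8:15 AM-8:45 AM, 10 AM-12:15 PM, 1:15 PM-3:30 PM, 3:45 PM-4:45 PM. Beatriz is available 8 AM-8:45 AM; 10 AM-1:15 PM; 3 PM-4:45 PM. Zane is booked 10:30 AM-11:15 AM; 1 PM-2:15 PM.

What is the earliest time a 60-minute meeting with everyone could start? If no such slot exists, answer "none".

Ugo free: 08:15-08:45, 10:00-12:15, 13:15-15:30, 15:45-16:45.
Beatriz free: 08:00-08:45, 10:00-13:15, 15:00-16:45.
Zane free: 08:00-10:30, 11:15-13:00, 14:15-18:00 (invert busy blocks within the working day).
Ugo ∩ Beatriz: 08:15-08:45, 10:00-12:15, 15:00-15:30, 15:45-16:45.
Ugo ∩ Beatriz ∩ Zane: 08:15-08:45, 10:00-10:30, 11:15-12:15, 15:00-15:30, 15:45-16:45.
The first common window of at least 60 minutes is 11:15-12:15, so the earliest start is 11:15.

11:15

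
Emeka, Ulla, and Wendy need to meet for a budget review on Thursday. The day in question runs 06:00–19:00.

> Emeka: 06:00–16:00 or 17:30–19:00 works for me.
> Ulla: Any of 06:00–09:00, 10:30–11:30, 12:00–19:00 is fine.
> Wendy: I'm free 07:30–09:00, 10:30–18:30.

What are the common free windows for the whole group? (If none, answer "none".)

Emeka ∩ Ulla: 06:00-09:00, 10:30-11:30, 12:00-16:00, 17:30-19:00.
Emeka ∩ Ulla ∩ Wendy: 07:30-09:00, 10:30-11:30, 12:00-16:00, 17:30-18:30.

07:30-09:00, 10:30-11:30, 12:00-16:00, 17:30-18:30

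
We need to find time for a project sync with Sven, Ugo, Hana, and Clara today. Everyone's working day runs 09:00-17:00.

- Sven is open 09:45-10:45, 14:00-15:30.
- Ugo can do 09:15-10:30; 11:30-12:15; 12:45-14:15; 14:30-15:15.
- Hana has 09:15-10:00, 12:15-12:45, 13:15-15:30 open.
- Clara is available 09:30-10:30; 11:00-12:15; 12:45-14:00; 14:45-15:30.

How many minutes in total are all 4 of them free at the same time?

Sven ∩ Ugo: 09:45-10:30, 14:00-14:15, 14:30-15:15.
Sven ∩ Ugo ∩ Hana: 09:45-10:00, 14:00-14:15, 14:30-15:15.
Sven ∩ Ugo ∩ Hana ∩ Clara: 09:45-10:00, 14:45-15:15.
Summing the common windows: 15 + 30 = 45 minutes.

45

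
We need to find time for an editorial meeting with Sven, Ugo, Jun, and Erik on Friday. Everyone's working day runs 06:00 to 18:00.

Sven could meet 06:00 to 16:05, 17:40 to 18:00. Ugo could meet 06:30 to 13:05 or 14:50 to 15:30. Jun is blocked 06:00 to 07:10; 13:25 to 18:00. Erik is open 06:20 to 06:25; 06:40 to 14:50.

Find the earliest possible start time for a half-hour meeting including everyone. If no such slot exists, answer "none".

Sven free: 06:00-16:05, 17:40-18:00.
Ugo free: 06:30-13:05, 14:50-15:30.
Jun free: 07:10-13:25 (invert busy blocks within the working day).
Erik free: 06:20-06:25, 06:40-14:50.
Sven ∩ Ugo: 06:30-13:05, 14:50-15:30.
Sven ∩ Ugo ∩ Jun: 07:10-13:05.
Sven ∩ Ugo ∩ Jun ∩ Erik: 07:10-13:05.
So the common availability across everyone is 07:10-13:05.
The first common window of at least 30 minutes is 07:10-13:05, so the earliest start is 07:10.

07:10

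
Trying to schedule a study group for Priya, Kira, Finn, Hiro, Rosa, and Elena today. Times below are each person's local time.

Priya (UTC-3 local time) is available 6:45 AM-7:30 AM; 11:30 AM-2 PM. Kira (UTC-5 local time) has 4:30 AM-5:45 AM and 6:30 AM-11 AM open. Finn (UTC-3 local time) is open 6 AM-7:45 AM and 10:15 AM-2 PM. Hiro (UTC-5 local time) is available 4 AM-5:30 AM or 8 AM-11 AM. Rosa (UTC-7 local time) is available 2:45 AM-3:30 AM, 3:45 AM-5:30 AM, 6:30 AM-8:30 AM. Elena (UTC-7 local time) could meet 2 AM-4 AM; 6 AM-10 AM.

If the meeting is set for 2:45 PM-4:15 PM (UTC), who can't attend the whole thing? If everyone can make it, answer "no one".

Priya in UTC: 09:45-10:30, 14:30-17:00 (add 3h to convert from UTC-3).
Kira in UTC: 09:30-10:45, 11:30-16:00 (add 5h to convert from UTC-5).
Finn in UTC: 09:00-10:45, 13:15-17:00 (add 3h to convert from UTC-3).
Hiro in UTC: 09:00-10:30, 13:00-16:00 (add 5h to convert from UTC-5).
Rosa in UTC: 09:45-10:30, 10:45-12:30, 13:30-15:30 (add 7h to convert from UTC-7).
Elena in UTC: 09:00-11:00, 13:00-17:00 (add 7h to convert from UTC-7).
Priya: free for 14:45-16:15. Kira: not fully free for 14:45-16:15. Finn: free for 14:45-16:15. Hiro: not fully free for 14:45-16:15. Rosa: not fully free for 14:45-16:15. Elena: free for 14:45-16:15.

Hiro, Kira, Rosa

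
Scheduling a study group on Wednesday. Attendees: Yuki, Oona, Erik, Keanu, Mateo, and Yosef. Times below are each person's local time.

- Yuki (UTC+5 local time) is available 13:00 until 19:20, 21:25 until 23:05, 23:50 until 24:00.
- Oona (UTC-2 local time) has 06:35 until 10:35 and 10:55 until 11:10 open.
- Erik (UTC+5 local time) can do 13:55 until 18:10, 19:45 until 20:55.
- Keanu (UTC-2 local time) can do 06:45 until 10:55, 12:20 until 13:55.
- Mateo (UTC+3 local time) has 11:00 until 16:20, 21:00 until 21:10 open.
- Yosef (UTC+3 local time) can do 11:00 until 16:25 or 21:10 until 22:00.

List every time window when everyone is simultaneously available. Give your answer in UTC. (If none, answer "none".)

Yuki in UTC: 08:00-14:20, 16:25-18:05, 18:50-19:00 (subtract 5h to convert from UTC+5).
Oona in UTC: 08:35-12:35, 12:55-13:10 (add 2h to convert from UTC-2).
Erik in UTC: 08:55-13:10, 14:45-15:55 (subtract 5h to convert from UTC+5).
Keanu in UTC: 08:45-12:55, 14:20-15:55 (add 2h to convert from UTC-2).
Mateo in UTC: 08:00-13:20, 18:00-18:10 (subtract 3h to convert from UTC+3).
Yosef in UTC: 08:00-13:25, 18:10-19:00 (subtract 3h to convert from UTC+3).
Yuki ∩ Oona: 08:35-12:35, 12:55-13:10.
Yuki ∩ Oona ∩ Erik: 08:55-12:35, 12:55-13:10.
Yuki ∩ Oona ∩ Erik ∩ Keanu: 08:55-12:35.
Yuki ∩ Oona ∩ Erik ∩ Keanu ∩ Mateo: 08:55-12:35.
Yuki ∩ Oona ∩ Erik ∩ Keanu ∩ Mateo ∩ Yosef: 08:55-12:35.
Those are the intersection windows.

08:55-12:35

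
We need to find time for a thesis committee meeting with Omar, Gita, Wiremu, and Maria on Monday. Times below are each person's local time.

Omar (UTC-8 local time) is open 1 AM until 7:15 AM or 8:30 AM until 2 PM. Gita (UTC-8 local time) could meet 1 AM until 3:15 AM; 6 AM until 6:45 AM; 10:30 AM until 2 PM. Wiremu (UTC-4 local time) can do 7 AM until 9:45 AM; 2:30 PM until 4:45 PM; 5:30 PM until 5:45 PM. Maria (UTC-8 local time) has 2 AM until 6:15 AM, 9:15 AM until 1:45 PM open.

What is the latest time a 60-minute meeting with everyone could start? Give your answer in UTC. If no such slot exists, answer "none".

19:45

Omar in UTC: 09:00-15:15, 16:30-22:00 (add 8h to convert from UTC-8).
Gita in UTC: 09:00-11:15, 14:00-14:45, 18:30-22:00 (add 8h to convert from UTC-8).
Wiremu in UTC: 11:00-13:45, 18:30-20:45, 21:30-21:45 (add 4h to convert from UTC-4).
Maria in UTC: 10:00-14:15, 17:15-21:45 (add 8h to convert from UTC-8).
Omar ∩ Gita: 09:00-11:15, 14:00-14:45, 18:30-22:00.
Omar ∩ Gita ∩ Wiremu: 11:00-11:15, 18:30-20:45, 21:30-21:45.
Omar ∩ Gita ∩ Wiremu ∩ Maria: 11:00-11:15, 18:30-20:45, 21:30-21:45.
The last common window of at least 60 minutes is 18:30-20:45; a 60-minute meeting can start as late as 19:45 and still end by 20:45.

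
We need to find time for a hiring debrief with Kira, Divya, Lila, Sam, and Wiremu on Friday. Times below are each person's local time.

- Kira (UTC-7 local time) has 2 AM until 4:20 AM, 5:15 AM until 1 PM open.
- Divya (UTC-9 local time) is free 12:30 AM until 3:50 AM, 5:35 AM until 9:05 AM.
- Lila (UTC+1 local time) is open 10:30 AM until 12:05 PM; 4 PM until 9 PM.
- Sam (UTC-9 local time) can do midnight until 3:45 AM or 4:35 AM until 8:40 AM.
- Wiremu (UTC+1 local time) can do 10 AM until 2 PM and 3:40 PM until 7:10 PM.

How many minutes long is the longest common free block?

160

Kira in UTC: 09:00-11:20, 12:15-20:00 (add 7h to convert from UTC-7).
Divya in UTC: 09:30-12:50, 14:35-18:05 (add 9h to convert from UTC-9).
Lila in UTC: 09:30-11:05, 15:00-20:00 (subtract 1h to convert from UTC+1).
Sam in UTC: 09:00-12:45, 13:35-17:40 (add 9h to convert from UTC-9).
Wiremu in UTC: 09:00-13:00, 14:40-18:10 (subtract 1h to convert from UTC+1).
Kira ∩ Divya: 09:30-11:20, 12:15-12:50, 14:35-18:05.
Kira ∩ Divya ∩ Lila: 09:30-11:05, 15:00-18:05.
Kira ∩ Divya ∩ Lila ∩ Sam: 09:30-11:05, 15:00-17:40.
Kira ∩ Divya ∩ Lila ∩ Sam ∩ Wiremu: 09:30-11:05, 15:00-17:40.
Those are the intersection windows.
The longest is 15:00-17:40 at 160 minutes.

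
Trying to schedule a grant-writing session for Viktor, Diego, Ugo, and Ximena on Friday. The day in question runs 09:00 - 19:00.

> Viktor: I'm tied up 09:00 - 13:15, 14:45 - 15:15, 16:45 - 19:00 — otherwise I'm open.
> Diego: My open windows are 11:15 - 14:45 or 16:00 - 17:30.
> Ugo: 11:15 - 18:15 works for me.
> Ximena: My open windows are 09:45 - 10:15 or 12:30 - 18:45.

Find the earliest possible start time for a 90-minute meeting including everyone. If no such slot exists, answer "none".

13:15

Viktor free: 13:15-14:45, 15:15-16:45 (invert busy blocks within the working day).
Diego free: 11:15-14:45, 16:00-17:30.
Ugo free: 11:15-18:15.
Ximena free: 09:45-10:15, 12:30-18:45.
Viktor ∩ Diego: 13:15-14:45, 16:00-16:45.
Viktor ∩ Diego ∩ Ugo: 13:15-14:45, 16:00-16:45.
Viktor ∩ Diego ∩ Ugo ∩ Ximena: 13:15-14:45, 16:00-16:45.
The first common window of at least 90 minutes is 13:15-14:45, so the earliest start is 13:15.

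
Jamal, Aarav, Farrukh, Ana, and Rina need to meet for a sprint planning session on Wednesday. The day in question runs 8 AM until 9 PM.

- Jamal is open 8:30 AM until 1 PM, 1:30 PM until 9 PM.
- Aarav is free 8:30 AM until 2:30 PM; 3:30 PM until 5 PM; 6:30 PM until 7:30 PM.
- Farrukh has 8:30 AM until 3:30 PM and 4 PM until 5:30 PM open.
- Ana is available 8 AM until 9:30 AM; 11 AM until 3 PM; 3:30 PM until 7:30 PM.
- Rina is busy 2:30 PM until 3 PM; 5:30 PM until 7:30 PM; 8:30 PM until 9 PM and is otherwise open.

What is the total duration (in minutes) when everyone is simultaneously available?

300

Jamal free: 08:30-13:00, 13:30-21:00.
Aarav free: 08:30-14:30, 15:30-17:00, 18:30-19:30.
Farrukh free: 08:30-15:30, 16:00-17:30.
Ana free: 08:00-09:30, 11:00-15:00, 15:30-19:30.
Rina free: 08:00-14:30, 15:00-17:30, 19:30-20:30 (invert busy blocks within the working day).
Jamal ∩ Aarav: 08:30-13:00, 13:30-14:30, 15:30-17:00, 18:30-19:30.
Jamal ∩ Aarav ∩ Farrukh: 08:30-13:00, 13:30-14:30, 16:00-17:00.
Jamal ∩ Aarav ∩ Farrukh ∩ Ana: 08:30-09:30, 11:00-13:00, 13:30-14:30, 16:00-17:00.
Jamal ∩ Aarav ∩ Farrukh ∩ Ana ∩ Rina: 08:30-09:30, 11:00-13:00, 13:30-14:30, 16:00-17:00.
Summing the common windows: 60 + 120 + 60 + 60 = 300 minutes.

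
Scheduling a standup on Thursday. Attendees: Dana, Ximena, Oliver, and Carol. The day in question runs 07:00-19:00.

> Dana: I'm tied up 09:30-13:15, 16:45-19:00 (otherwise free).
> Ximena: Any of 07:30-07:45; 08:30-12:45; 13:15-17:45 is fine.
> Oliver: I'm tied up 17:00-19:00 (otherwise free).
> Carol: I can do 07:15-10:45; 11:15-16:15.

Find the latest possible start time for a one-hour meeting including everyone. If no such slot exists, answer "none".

15:15

Dana free: 07:00-09:30, 13:15-16:45 (invert busy blocks within the working day).
Ximena free: 07:30-07:45, 08:30-12:45, 13:15-17:45.
Oliver free: 07:00-17:00 (invert busy blocks within the working day).
Carol free: 07:15-10:45, 11:15-16:15.
Dana ∩ Ximena: 07:30-07:45, 08:30-09:30, 13:15-16:45.
Dana ∩ Ximena ∩ Oliver: 07:30-07:45, 08:30-09:30, 13:15-16:45.
Dana ∩ Ximena ∩ Oliver ∩ Carol: 07:30-07:45, 08:30-09:30, 13:15-16:15.
Those are the intersection windows.
The last common window of at least 60 minutes is 13:15-16:15; a 60-minute meeting can start as late as 15:15 and still end by 16:15.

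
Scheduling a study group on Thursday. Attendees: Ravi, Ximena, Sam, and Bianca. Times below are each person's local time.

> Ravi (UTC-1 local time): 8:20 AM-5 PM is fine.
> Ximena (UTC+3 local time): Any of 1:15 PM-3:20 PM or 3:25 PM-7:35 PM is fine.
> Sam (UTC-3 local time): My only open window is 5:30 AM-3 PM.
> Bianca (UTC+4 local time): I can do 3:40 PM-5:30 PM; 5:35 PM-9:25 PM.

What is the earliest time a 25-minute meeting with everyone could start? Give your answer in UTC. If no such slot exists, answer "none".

11:40

Ravi in UTC: 09:20-18:00 (add 1h to convert from UTC-1).
Ximena in UTC: 10:15-12:20, 12:25-16:35 (subtract 3h to convert from UTC+3).
Sam in UTC: 08:30-18:00 (add 3h to convert from UTC-3).
Bianca in UTC: 11:40-13:30, 13:35-17:25 (subtract 4h to convert from UTC+4).
Ravi ∩ Ximena: 10:15-12:20, 12:25-16:35.
Ravi ∩ Ximena ∩ Sam: 10:15-12:20, 12:25-16:35.
Ravi ∩ Ximena ∩ Sam ∩ Bianca: 11:40-12:20, 12:25-13:30, 13:35-16:35.
So the common availability across everyone is 11:40-12:20, 12:25-13:30, 13:35-16:35.
The first common window of at least 25 minutes is 11:40-12:20, so the earliest start is 11:40.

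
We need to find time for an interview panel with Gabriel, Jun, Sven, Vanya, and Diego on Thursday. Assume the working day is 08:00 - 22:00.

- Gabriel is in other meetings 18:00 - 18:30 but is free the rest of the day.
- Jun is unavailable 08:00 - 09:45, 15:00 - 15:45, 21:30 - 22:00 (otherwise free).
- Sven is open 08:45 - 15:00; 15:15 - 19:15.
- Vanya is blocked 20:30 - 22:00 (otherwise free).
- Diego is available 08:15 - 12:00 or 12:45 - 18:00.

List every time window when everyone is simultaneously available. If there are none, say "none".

Gabriel free: 08:00-18:00, 18:30-22:00 (invert busy blocks within the working day).
Jun free: 09:45-15:00, 15:45-21:30 (invert busy blocks within the working day).
Sven free: 08:45-15:00, 15:15-19:15.
Vanya free: 08:00-20:30 (invert busy blocks within the working day).
Diego free: 08:15-12:00, 12:45-18:00.
Gabriel ∩ Jun: 09:45-15:00, 15:45-18:00, 18:30-21:30.
Gabriel ∩ Jun ∩ Sven: 09:45-15:00, 15:45-18:00, 18:30-19:15.
Gabriel ∩ Jun ∩ Sven ∩ Vanya: 09:45-15:00, 15:45-18:00, 18:30-19:15.
Gabriel ∩ Jun ∩ Sven ∩ Vanya ∩ Diego: 09:45-12:00, 12:45-15:00, 15:45-18:00.

09:45-12:00, 12:45-15:00, 15:45-18:00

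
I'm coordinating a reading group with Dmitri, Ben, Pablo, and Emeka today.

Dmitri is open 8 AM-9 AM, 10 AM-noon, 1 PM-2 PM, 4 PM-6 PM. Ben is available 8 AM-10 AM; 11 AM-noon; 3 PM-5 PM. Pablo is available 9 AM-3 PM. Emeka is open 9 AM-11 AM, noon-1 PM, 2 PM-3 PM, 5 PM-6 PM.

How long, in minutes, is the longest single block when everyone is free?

Dmitri ∩ Ben: 08:00-09:00, 11:00-12:00, 16:00-17:00.
Dmitri ∩ Ben ∩ Pablo: 11:00-12:00.
Dmitri ∩ Ben ∩ Pablo ∩ Emeka: ∅.
There is no time when everyone is free.
No common window exists, so the longest block is 0 minutes.

0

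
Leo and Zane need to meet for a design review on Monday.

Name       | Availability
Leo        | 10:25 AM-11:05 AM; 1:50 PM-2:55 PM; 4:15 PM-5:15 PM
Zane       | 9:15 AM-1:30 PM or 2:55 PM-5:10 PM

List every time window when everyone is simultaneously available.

Leo ∩ Zane: 10:25-11:05, 16:15-17:10.

10:25-11:05, 16:15-17:10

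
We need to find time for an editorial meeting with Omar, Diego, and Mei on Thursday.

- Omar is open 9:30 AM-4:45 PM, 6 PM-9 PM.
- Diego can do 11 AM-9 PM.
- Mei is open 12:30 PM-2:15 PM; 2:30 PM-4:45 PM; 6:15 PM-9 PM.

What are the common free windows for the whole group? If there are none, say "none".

12:30-14:15, 14:30-16:45, 18:15-21:00

Omar ∩ Diego: 11:00-16:45, 18:00-21:00.
Omar ∩ Diego ∩ Mei: 12:30-14:15, 14:30-16:45, 18:15-21:00.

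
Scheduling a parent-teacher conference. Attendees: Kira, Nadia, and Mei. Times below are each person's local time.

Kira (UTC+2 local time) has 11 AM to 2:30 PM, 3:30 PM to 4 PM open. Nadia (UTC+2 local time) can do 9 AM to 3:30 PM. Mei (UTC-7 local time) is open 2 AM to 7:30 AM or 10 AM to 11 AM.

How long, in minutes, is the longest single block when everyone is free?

Kira in UTC: 09:00-12:30, 13:30-14:00 (subtract 2h to convert from UTC+2).
Nadia in UTC: 07:00-13:30 (subtract 2h to convert from UTC+2).
Mei in UTC: 09:00-14:30, 17:00-18:00 (add 7h to convert from UTC-7).
Kira ∩ Nadia: 09:00-12:30.
Kira ∩ Nadia ∩ Mei: 09:00-12:30.
Those are the intersection windows.
The longest is 09:00-12:30 at 210 minutes.

210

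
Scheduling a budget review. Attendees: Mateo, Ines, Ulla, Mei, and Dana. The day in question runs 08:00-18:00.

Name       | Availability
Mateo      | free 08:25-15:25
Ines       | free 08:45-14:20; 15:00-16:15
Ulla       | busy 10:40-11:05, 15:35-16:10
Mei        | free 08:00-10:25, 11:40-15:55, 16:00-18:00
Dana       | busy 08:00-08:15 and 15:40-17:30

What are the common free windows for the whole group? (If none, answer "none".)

08:45-10:25, 11:40-14:20, 15:00-15:25

Mateo free: 08:25-15:25.
Ines free: 08:45-14:20, 15:00-16:15.
Ulla free: 08:00-10:40, 11:05-15:35, 16:10-18:00 (invert busy blocks within the working day).
Mei free: 08:00-10:25, 11:40-15:55, 16:00-18:00.
Dana free: 08:15-15:40, 17:30-18:00 (invert busy blocks within the working day).
Mateo ∩ Ines: 08:45-14:20, 15:00-15:25.
Mateo ∩ Ines ∩ Ulla: 08:45-10:40, 11:05-14:20, 15:00-15:25.
Mateo ∩ Ines ∩ Ulla ∩ Mei: 08:45-10:25, 11:40-14:20, 15:00-15:25.
Mateo ∩ Ines ∩ Ulla ∩ Mei ∩ Dana: 08:45-10:25, 11:40-14:20, 15:00-15:25.
So the common availability across everyone is 08:45-10:25, 11:40-14:20, 15:00-15:25.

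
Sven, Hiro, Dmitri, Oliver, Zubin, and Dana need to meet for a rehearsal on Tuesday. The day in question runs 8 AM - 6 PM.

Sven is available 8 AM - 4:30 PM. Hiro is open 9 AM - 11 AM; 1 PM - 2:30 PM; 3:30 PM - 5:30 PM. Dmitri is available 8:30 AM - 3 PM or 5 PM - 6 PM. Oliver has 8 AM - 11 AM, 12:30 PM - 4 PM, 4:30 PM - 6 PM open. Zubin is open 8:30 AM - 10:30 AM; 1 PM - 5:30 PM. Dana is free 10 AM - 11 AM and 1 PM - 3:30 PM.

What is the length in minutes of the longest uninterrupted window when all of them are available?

90

Sven ∩ Hiro: 09:00-11:00, 13:00-14:30, 15:30-16:30.
Sven ∩ Hiro ∩ Dmitri: 09:00-11:00, 13:00-14:30.
Sven ∩ Hiro ∩ Dmitri ∩ Oliver: 09:00-11:00, 13:00-14:30.
Sven ∩ Hiro ∩ Dmitri ∩ Oliver ∩ Zubin: 09:00-10:30, 13:00-14:30.
Sven ∩ Hiro ∩ Dmitri ∩ Oliver ∩ Zubin ∩ Dana: 10:00-10:30, 13:00-14:30.
The longest is 13:00-14:30 at 90 minutes.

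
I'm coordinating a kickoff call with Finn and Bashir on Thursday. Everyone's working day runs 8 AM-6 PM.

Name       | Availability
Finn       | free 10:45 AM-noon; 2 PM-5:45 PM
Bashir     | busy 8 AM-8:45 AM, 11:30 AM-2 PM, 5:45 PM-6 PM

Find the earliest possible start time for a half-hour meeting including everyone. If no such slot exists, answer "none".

Finn free: 10:45-12:00, 14:00-17:45.
Bashir free: 08:45-11:30, 14:00-17:45 (invert busy blocks within the working day).
Finn ∩ Bashir: 10:45-11:30, 14:00-17:45.
The first common window of at least 30 minutes is 10:45-11:30, so the earliest start is 10:45.

10:45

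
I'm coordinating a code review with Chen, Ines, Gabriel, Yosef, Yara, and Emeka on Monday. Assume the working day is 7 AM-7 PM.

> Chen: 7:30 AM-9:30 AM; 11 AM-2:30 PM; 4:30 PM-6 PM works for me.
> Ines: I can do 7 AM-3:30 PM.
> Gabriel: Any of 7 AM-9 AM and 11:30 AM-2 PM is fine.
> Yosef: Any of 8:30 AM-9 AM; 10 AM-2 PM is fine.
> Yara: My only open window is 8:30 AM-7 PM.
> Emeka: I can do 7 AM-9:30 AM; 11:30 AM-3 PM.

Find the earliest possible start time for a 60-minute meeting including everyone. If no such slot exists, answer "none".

Chen ∩ Ines: 07:30-09:30, 11:00-14:30.
Chen ∩ Ines ∩ Gabriel: 07:30-09:00, 11:30-14:00.
Chen ∩ Ines ∩ Gabriel ∩ Yosef: 08:30-09:00, 11:30-14:00.
Chen ∩ Ines ∩ Gabriel ∩ Yosef ∩ Yara: 08:30-09:00, 11:30-14:00.
Chen ∩ Ines ∩ Gabriel ∩ Yosef ∩ Yara ∩ Emeka: 08:30-09:00, 11:30-14:00.
The first common window of at least 60 minutes is 11:30-14:00, so the earliest start is 11:30.

11:30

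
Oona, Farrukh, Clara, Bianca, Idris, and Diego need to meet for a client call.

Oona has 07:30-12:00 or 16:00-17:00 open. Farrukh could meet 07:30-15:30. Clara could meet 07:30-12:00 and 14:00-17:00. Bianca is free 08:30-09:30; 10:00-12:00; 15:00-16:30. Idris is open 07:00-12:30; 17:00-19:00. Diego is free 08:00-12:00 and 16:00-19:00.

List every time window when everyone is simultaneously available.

08:30-09:30, 10:00-12:00

Oona ∩ Farrukh: 07:30-12:00.
Oona ∩ Farrukh ∩ Clara: 07:30-12:00.
Oona ∩ Farrukh ∩ Clara ∩ Bianca: 08:30-09:30, 10:00-12:00.
Oona ∩ Farrukh ∩ Clara ∩ Bianca ∩ Idris: 08:30-09:30, 10:00-12:00.
Oona ∩ Farrukh ∩ Clara ∩ Bianca ∩ Idris ∩ Diego: 08:30-09:30, 10:00-12:00.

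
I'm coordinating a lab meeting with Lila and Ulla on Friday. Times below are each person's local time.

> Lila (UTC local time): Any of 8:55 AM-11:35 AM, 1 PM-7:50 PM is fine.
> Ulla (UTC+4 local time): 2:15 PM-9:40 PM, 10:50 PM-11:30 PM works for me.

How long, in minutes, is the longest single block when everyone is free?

Lila in UTC: 08:55-11:35, 13:00-19:50.
Ulla in UTC: 10:15-17:40, 18:50-19:30 (subtract 4h to convert from UTC+4).
Lila ∩ Ulla: 10:15-11:35, 13:00-17:40, 18:50-19:30.
The longest is 13:00-17:40 at 280 minutes.

280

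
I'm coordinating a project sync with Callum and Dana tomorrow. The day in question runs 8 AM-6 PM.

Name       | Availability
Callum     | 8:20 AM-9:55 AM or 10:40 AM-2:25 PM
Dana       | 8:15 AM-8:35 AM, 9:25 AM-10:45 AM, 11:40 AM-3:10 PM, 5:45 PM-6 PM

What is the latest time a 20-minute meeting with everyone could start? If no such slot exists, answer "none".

14:05

Callum ∩ Dana: 08:20-08:35, 09:25-09:55, 10:40-10:45, 11:40-14:25.
The last common window of at least 20 minutes is 11:40-14:25; a 20-minute meeting can start as late as 14:05 and still end by 14:25.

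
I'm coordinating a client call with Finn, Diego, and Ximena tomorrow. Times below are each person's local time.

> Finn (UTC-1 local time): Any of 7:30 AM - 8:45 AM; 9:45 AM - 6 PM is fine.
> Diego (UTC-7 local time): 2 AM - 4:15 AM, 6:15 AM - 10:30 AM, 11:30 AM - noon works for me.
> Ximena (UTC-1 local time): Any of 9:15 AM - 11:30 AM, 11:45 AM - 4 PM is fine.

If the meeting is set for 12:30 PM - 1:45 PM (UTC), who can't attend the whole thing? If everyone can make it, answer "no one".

Finn in UTC: 08:30-09:45, 10:45-19:00 (add 1h to convert from UTC-1).
Diego in UTC: 09:00-11:15, 13:15-17:30, 18:30-19:00 (add 7h to convert from UTC-7).
Ximena in UTC: 10:15-12:30, 12:45-17:00 (add 1h to convert from UTC-1).
Finn: free for 12:30-13:45. Diego: not fully free for 12:30-13:45. Ximena: not fully free for 12:30-13:45.

Diego, Ximena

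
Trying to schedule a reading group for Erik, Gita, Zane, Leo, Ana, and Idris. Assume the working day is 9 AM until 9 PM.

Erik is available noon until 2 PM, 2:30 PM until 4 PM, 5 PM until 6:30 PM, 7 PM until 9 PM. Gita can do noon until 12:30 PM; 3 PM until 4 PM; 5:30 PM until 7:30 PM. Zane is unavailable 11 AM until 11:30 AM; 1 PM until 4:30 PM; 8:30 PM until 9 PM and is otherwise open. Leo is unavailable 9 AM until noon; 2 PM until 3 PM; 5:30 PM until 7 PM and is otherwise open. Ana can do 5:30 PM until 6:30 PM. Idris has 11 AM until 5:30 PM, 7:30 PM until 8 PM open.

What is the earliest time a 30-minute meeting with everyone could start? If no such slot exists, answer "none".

none

Erik free: 12:00-14:00, 14:30-16:00, 17:00-18:30, 19:00-21:00.
Gita free: 12:00-12:30, 15:00-16:00, 17:30-19:30.
Zane free: 09:00-11:00, 11:30-13:00, 16:30-20:30 (invert busy blocks within the working day).
Leo free: 12:00-14:00, 15:00-17:30, 19:00-21:00 (invert busy blocks within the working day).
Ana free: 17:30-18:30.
Idris free: 11:00-17:30, 19:30-20:00.
Erik ∩ Gita: 12:00-12:30, 15:00-16:00, 17:30-18:30, 19:00-19:30.
Erik ∩ Gita ∩ Zane: 12:00-12:30, 17:30-18:30, 19:00-19:30.
Erik ∩ Gita ∩ Zane ∩ Leo: 12:00-12:30, 19:00-19:30.
Erik ∩ Gita ∩ Zane ∩ Leo ∩ Ana: ∅.
Erik ∩ Gita ∩ Zane ∩ Leo ∩ Ana ∩ Idris: ∅.
There is no time when everyone is free.
No common window is at least 30 minutes long.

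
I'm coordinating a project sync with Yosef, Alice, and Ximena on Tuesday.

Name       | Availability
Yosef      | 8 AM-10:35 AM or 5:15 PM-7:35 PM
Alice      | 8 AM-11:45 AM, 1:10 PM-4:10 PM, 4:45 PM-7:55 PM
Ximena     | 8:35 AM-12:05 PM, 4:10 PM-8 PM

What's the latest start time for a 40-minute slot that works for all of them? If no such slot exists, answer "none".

18:55

Yosef ∩ Alice: 08:00-10:35, 17:15-19:35.
Yosef ∩ Alice ∩ Ximena: 08:35-10:35, 17:15-19:35.
The last common window of at least 40 minutes is 17:15-19:35; a 40-minute meeting can start as late as 18:55 and still end by 19:35.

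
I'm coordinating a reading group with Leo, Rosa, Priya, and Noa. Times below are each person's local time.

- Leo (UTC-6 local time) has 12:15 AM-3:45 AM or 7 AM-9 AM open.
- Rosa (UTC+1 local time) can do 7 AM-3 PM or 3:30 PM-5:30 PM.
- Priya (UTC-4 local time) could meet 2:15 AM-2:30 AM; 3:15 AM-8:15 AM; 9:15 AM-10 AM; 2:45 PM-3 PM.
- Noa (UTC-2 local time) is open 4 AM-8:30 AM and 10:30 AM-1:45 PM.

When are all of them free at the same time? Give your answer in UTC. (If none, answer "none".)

Leo in UTC: 06:15-09:45, 13:00-15:00 (add 6h to convert from UTC-6).
Rosa in UTC: 06:00-14:00, 14:30-16:30 (subtract 1h to convert from UTC+1).
Priya in UTC: 06:15-06:30, 07:15-12:15, 13:15-14:00, 18:45-19:00 (add 4h to convert from UTC-4).
Noa in UTC: 06:00-10:30, 12:30-15:45 (add 2h to convert from UTC-2).
Leo ∩ Rosa: 06:15-09:45, 13:00-14:00, 14:30-15:00.
Leo ∩ Rosa ∩ Priya: 06:15-06:30, 07:15-09:45, 13:15-14:00.
Leo ∩ Rosa ∩ Priya ∩ Noa: 06:15-06:30, 07:15-09:45, 13:15-14:00.

06:15-06:30, 07:15-09:45, 13:15-14:00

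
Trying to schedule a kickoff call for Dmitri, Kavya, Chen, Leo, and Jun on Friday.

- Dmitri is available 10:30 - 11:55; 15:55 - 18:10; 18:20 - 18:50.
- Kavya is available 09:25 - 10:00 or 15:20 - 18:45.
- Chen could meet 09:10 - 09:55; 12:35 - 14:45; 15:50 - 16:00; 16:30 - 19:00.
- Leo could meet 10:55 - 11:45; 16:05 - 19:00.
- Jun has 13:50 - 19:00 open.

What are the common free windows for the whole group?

Dmitri ∩ Kavya: 15:55-18:10, 18:20-18:45.
Dmitri ∩ Kavya ∩ Chen: 15:55-16:00, 16:30-18:10, 18:20-18:45.
Dmitri ∩ Kavya ∩ Chen ∩ Leo: 16:30-18:10, 18:20-18:45.
Dmitri ∩ Kavya ∩ Chen ∩ Leo ∩ Jun: 16:30-18:10, 18:20-18:45.

16:30-18:10, 18:20-18:45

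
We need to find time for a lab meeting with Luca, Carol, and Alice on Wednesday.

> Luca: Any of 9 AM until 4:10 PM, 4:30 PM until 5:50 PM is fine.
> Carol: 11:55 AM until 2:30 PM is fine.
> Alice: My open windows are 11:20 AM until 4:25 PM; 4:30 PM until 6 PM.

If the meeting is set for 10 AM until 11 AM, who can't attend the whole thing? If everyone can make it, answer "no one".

Luca: free for 10:00-11:00. Carol: not fully free for 10:00-11:00. Alice: not fully free for 10:00-11:00.

Alice, Carol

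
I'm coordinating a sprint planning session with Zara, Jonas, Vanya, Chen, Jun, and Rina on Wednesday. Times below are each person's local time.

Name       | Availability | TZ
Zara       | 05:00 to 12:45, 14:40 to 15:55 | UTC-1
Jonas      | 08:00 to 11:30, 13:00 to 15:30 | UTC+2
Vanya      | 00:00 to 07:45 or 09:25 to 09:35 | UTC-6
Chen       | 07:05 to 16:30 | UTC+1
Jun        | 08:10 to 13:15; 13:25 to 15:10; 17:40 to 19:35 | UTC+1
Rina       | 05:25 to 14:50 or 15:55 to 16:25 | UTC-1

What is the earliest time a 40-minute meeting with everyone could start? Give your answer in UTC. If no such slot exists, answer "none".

07:10

Zara in UTC: 06:00-13:45, 15:40-16:55 (add 1h to convert from UTC-1).
Jonas in UTC: 06:00-09:30, 11:00-13:30 (subtract 2h to convert from UTC+2).
Vanya in UTC: 06:00-13:45, 15:25-15:35 (add 6h to convert from UTC-6).
Chen in UTC: 06:05-15:30 (subtract 1h to convert from UTC+1).
Jun in UTC: 07:10-12:15, 12:25-14:10, 16:40-18:35 (subtract 1h to convert from UTC+1).
Rina in UTC: 06:25-15:50, 16:55-17:25 (add 1h to convert from UTC-1).
Zara ∩ Jonas: 06:00-09:30, 11:00-13:30.
Zara ∩ Jonas ∩ Vanya: 06:00-09:30, 11:00-13:30.
Zara ∩ Jonas ∩ Vanya ∩ Chen: 06:05-09:30, 11:00-13:30.
Zara ∩ Jonas ∩ Vanya ∩ Chen ∩ Jun: 07:10-09:30, 11:00-12:15, 12:25-13:30.
Zara ∩ Jonas ∩ Vanya ∩ Chen ∩ Jun ∩ Rina: 07:10-09:30, 11:00-12:15, 12:25-13:30.
Those are the intersection windows.
The first common window of at least 40 minutes is 07:10-09:30, so the earliest start is 07:10.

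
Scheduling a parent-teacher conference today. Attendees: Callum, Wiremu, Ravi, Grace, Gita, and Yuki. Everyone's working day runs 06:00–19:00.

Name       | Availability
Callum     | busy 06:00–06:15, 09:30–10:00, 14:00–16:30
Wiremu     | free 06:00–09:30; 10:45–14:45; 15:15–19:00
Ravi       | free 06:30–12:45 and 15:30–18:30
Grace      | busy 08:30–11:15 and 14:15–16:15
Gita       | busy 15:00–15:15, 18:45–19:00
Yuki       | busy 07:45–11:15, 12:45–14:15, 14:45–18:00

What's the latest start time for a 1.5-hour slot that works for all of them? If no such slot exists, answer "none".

Callum free: 06:15-09:30, 10:00-14:00, 16:30-19:00 (invert busy blocks within the working day).
Wiremu free: 06:00-09:30, 10:45-14:45, 15:15-19:00.
Ravi free: 06:30-12:45, 15:30-18:30.
Grace free: 06:00-08:30, 11:15-14:15, 16:15-19:00 (invert busy blocks within the working day).
Gita free: 06:00-15:00, 15:15-18:45 (invert busy blocks within the working day).
Yuki free: 06:00-07:45, 11:15-12:45, 14:15-14:45, 18:00-19:00 (invert busy blocks within the working day).
Callum ∩ Wiremu: 06:15-09:30, 10:45-14:00, 16:30-19:00.
Callum ∩ Wiremu ∩ Ravi: 06:30-09:30, 10:45-12:45, 16:30-18:30.
Callum ∩ Wiremu ∩ Ravi ∩ Grace: 06:30-08:30, 11:15-12:45, 16:30-18:30.
Callum ∩ Wiremu ∩ Ravi ∩ Grace ∩ Gita: 06:30-08:30, 11:15-12:45, 16:30-18:30.
Callum ∩ Wiremu ∩ Ravi ∩ Grace ∩ Gita ∩ Yuki: 06:30-07:45, 11:15-12:45, 18:00-18:30.
Those are the intersection windows.
The last common window of at least 90 minutes is 11:15-12:45; a 90-minute meeting can start as late as 11:15 and still end by 12:45.

11:15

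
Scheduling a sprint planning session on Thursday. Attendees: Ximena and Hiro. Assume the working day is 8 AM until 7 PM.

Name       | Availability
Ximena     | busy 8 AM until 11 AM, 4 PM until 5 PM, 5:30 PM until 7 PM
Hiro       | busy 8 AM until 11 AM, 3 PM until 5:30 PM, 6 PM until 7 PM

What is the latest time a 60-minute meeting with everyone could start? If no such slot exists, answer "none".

14:00

Ximena free: 11:00-16:00, 17:00-17:30 (invert busy blocks within the working day).
Hiro free: 11:00-15:00, 17:30-18:00 (invert busy blocks within the working day).
Ximena ∩ Hiro: 11:00-15:00.
Those are the intersection windows.
The last common window of at least 60 minutes is 11:00-15:00; a 60-minute meeting can start as late as 14:00 and still end by 15:00.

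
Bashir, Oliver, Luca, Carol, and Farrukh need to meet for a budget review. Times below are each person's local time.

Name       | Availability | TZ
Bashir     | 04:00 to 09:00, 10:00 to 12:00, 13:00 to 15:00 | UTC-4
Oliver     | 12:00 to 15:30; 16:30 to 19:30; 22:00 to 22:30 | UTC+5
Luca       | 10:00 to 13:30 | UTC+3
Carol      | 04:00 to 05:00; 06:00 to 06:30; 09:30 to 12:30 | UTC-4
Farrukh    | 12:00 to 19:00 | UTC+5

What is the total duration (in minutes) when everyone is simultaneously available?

90

Bashir in UTC: 08:00-13:00, 14:00-16:00, 17:00-19:00 (add 4h to convert from UTC-4).
Oliver in UTC: 07:00-10:30, 11:30-14:30, 17:00-17:30 (subtract 5h to convert from UTC+5).
Luca in UTC: 07:00-10:30 (subtract 3h to convert from UTC+3).
Carol in UTC: 08:00-09:00, 10:00-10:30, 13:30-16:30 (add 4h to convert from UTC-4).
Farrukh in UTC: 07:00-14:00 (subtract 5h to convert from UTC+5).
Bashir ∩ Oliver: 08:00-10:30, 11:30-13:00, 14:00-14:30, 17:00-17:30.
Bashir ∩ Oliver ∩ Luca: 08:00-10:30.
Bashir ∩ Oliver ∩ Luca ∩ Carol: 08:00-09:00, 10:00-10:30.
Bashir ∩ Oliver ∩ Luca ∩ Carol ∩ Farrukh: 08:00-09:00, 10:00-10:30.
Summing the common windows: 60 + 30 = 90 minutes.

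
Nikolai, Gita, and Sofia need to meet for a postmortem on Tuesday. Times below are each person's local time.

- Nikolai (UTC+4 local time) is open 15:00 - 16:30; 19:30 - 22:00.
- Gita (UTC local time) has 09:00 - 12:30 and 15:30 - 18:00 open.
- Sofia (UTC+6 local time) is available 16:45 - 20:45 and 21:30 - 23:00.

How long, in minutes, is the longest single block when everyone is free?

Nikolai in UTC: 11:00-12:30, 15:30-18:00 (subtract 4h to convert from UTC+4).
Gita in UTC: 09:00-12:30, 15:30-18:00.
Sofia in UTC: 10:45-14:45, 15:30-17:00 (subtract 6h to convert from UTC+6).
Nikolai ∩ Gita: 11:00-12:30, 15:30-18:00.
Nikolai ∩ Gita ∩ Sofia: 11:00-12:30, 15:30-17:00.
The longest is 11:00-12:30 at 90 minutes.

90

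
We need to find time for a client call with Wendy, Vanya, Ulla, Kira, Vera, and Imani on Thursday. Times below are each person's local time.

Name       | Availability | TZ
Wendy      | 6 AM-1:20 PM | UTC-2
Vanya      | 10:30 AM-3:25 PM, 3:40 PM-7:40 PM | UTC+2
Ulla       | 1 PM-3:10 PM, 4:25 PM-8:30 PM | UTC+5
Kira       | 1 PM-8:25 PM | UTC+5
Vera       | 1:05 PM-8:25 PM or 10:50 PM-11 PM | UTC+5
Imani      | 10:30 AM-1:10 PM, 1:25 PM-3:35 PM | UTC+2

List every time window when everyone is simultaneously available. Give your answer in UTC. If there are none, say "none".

Wendy in UTC: 08:00-15:20 (add 2h to convert from UTC-2).
Vanya in UTC: 08:30-13:25, 13:40-17:40 (subtract 2h to convert from UTC+2).
Ulla in UTC: 08:00-10:10, 11:25-15:30 (subtract 5h to convert from UTC+5).
Kira in UTC: 08:00-15:25 (subtract 5h to convert from UTC+5).
Vera in UTC: 08:05-15:25, 17:50-18:00 (subtract 5h to convert from UTC+5).
Imani in UTC: 08:30-11:10, 11:25-13:35 (subtract 2h to convert from UTC+2).
Wendy ∩ Vanya: 08:30-13:25, 13:40-15:20.
Wendy ∩ Vanya ∩ Ulla: 08:30-10:10, 11:25-13:25, 13:40-15:20.
Wendy ∩ Vanya ∩ Ulla ∩ Kira: 08:30-10:10, 11:25-13:25, 13:40-15:20.
Wendy ∩ Vanya ∩ Ulla ∩ Kira ∩ Vera: 08:30-10:10, 11:25-13:25, 13:40-15:20.
Wendy ∩ Vanya ∩ Ulla ∩ Kira ∩ Vera ∩ Imani: 08:30-10:10, 11:25-13:25.
So the common availability across everyone is 08:30-10:10, 11:25-13:25.

08:30-10:10, 11:25-13:25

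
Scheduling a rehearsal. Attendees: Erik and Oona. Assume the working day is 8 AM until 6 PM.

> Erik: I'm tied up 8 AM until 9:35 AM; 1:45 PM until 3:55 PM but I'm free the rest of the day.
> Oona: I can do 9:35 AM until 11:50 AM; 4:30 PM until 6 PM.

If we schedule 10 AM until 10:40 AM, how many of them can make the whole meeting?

2

Erik free: 09:35-13:45, 15:55-18:00 (invert busy blocks within the working day).
Oona free: 09:35-11:50, 16:30-18:00.
Erik and Oona can make the full 10:00-10:40 slot — that's 2.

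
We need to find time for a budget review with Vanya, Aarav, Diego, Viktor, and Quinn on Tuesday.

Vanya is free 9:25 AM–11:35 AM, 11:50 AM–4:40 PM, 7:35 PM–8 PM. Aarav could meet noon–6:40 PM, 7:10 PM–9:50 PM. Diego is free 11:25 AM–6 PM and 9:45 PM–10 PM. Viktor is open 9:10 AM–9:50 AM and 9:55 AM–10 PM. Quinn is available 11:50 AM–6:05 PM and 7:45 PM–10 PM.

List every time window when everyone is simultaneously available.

Vanya ∩ Aarav: 12:00-16:40, 19:35-20:00.
Vanya ∩ Aarav ∩ Diego: 12:00-16:40.
Vanya ∩ Aarav ∩ Diego ∩ Viktor: 12:00-16:40.
Vanya ∩ Aarav ∩ Diego ∩ Viktor ∩ Quinn: 12:00-16:40.
So the common availability across everyone is 12:00-16:40.

12:00-16:40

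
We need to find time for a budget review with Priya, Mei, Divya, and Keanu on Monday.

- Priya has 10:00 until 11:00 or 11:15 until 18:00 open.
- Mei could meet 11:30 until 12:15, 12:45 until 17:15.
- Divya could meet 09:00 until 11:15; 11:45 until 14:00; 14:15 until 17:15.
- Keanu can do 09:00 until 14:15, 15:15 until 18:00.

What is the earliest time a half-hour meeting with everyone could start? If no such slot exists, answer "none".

Priya ∩ Mei: 11:30-12:15, 12:45-17:15.
Priya ∩ Mei ∩ Divya: 11:45-12:15, 12:45-14:00, 14:15-17:15.
Priya ∩ Mei ∩ Divya ∩ Keanu: 11:45-12:15, 12:45-14:00, 15:15-17:15.
The first common window of at least 30 minutes is 11:45-12:15, so the earliest start is 11:45.

11:45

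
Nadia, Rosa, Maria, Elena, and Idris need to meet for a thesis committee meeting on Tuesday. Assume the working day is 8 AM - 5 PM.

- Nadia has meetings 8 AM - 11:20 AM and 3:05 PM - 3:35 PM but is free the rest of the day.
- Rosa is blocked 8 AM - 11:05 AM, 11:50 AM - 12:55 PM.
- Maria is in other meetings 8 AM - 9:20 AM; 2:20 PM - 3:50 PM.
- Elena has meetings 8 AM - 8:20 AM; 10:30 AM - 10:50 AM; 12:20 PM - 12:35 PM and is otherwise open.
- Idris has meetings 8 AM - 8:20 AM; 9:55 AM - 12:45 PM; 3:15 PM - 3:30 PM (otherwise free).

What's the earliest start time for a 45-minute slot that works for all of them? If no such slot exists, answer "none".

Nadia free: 11:20-15:05, 15:35-17:00 (invert busy blocks within the working day).
Rosa free: 11:05-11:50, 12:55-17:00 (invert busy blocks within the working day).
Maria free: 09:20-14:20, 15:50-17:00 (invert busy blocks within the working day).
Elena free: 08:20-10:30, 10:50-12:20, 12:35-17:00 (invert busy blocks within the working day).
Idris free: 08:20-09:55, 12:45-15:15, 15:30-17:00 (invert busy blocks within the working day).
Nadia ∩ Rosa: 11:20-11:50, 12:55-15:05, 15:35-17:00.
Nadia ∩ Rosa ∩ Maria: 11:20-11:50, 12:55-14:20, 15:50-17:00.
Nadia ∩ Rosa ∩ Maria ∩ Elena: 11:20-11:50, 12:55-14:20, 15:50-17:00.
Nadia ∩ Rosa ∩ Maria ∩ Elena ∩ Idris: 12:55-14:20, 15:50-17:00.
So the common availability across everyone is 12:55-14:20, 15:50-17:00.
The first common window of at least 45 minutes is 12:55-14:20, so the earliest start is 12:55.

12:55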